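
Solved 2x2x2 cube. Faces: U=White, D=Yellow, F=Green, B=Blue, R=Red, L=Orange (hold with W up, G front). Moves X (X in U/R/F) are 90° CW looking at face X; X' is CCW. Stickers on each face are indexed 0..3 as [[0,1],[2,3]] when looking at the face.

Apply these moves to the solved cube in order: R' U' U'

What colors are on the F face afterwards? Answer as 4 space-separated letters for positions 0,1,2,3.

After move 1 (R'): R=RRRR U=WBWB F=GWGW D=YGYG B=YBYB
After move 2 (U'): U=BBWW F=OOGW R=GWRR B=RRYB L=YBOO
After move 3 (U'): U=BWBW F=YBGW R=OORR B=GWYB L=RROO
Query: F face = YBGW

Answer: Y B G W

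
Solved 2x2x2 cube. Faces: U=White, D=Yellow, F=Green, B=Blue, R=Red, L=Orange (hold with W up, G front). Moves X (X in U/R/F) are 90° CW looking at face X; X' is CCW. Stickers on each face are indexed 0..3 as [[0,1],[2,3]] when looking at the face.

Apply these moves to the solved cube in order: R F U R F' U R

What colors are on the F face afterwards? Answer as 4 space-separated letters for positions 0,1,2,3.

Answer: W B W O

Derivation:
After move 1 (R): R=RRRR U=WGWG F=GYGY D=YBYB B=WBWB
After move 2 (F): F=GGYY U=WGOO R=WRGR D=RRYB L=OYOB
After move 3 (U): U=OWOG F=WRYY R=WBGR B=OYWB L=GGOB
After move 4 (R): R=GWRB U=OROY F=WRYB D=RWYO B=GYWB
After move 5 (F'): F=RBWY U=ORGR R=WWRB D=GBYO L=GYOO
After move 6 (U): U=GORR F=WWWY R=GYRB B=GYWB L=RBOO
After move 7 (R): R=RGBY U=GWRY F=WBWO D=GWYG B=RYOB
Query: F face = WBWO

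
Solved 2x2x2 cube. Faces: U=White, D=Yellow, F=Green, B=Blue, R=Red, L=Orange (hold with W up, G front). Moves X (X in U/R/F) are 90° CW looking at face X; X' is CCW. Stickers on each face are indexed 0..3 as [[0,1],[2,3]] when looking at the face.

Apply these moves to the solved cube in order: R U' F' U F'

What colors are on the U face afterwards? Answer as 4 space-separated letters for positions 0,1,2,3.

Answer: G G R Y

Derivation:
After move 1 (R): R=RRRR U=WGWG F=GYGY D=YBYB B=WBWB
After move 2 (U'): U=GGWW F=OOGY R=GYRR B=RRWB L=WBOO
After move 3 (F'): F=OYOG U=GGGR R=BYYR D=BOYB L=WWOW
After move 4 (U): U=GGRG F=BYOG R=RRYR B=WWWB L=OYOW
After move 5 (F'): F=YGBO U=GGRY R=ORBR D=YWYB L=OGOR
Query: U face = GGRY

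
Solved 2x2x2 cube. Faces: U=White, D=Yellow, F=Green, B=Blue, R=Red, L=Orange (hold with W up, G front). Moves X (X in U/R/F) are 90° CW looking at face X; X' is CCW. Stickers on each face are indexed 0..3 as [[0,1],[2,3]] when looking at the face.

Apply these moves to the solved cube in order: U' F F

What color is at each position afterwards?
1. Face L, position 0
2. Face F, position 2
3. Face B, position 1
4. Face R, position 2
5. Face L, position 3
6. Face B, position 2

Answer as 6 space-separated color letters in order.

Answer: B O R B G B

Derivation:
After move 1 (U'): U=WWWW F=OOGG R=GGRR B=RRBB L=BBOO
After move 2 (F): F=GOGO U=WWOB R=WGWR D=RGYY L=BYOY
After move 3 (F): F=GGOO U=WWYY R=OGBR D=WWYY L=BROG
Query 1: L[0] = B
Query 2: F[2] = O
Query 3: B[1] = R
Query 4: R[2] = B
Query 5: L[3] = G
Query 6: B[2] = B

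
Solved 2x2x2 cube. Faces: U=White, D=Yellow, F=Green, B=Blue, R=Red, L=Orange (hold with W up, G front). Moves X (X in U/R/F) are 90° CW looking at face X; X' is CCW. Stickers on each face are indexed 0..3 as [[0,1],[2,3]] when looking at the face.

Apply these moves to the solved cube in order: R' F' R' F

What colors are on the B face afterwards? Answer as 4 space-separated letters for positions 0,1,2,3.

After move 1 (R'): R=RRRR U=WBWB F=GWGW D=YGYG B=YBYB
After move 2 (F'): F=WWGG U=WBRR R=GRYR D=OOYG L=OBOW
After move 3 (R'): R=RRGY U=WYRY F=WBGR D=OWYG B=GBOB
After move 4 (F): F=GWRB U=WYWB R=RRYY D=GRYG L=OOOW
Query: B face = GBOB

Answer: G B O B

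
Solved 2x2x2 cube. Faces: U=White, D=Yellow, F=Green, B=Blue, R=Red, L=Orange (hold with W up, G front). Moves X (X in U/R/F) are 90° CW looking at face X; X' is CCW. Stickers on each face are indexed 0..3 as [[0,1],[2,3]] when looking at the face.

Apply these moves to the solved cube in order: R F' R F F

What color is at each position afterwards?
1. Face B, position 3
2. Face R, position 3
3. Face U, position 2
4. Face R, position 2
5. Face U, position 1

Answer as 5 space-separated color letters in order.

Answer: B R W G Y

Derivation:
After move 1 (R): R=RRRR U=WGWG F=GYGY D=YBYB B=WBWB
After move 2 (F'): F=YYGG U=WGRR R=BRYR D=OOYB L=OGOW
After move 3 (R): R=YBRR U=WYRG F=YOGB D=OWYW B=RBGB
After move 4 (F): F=GYBO U=WYWG R=RBGR D=RYYW L=OOOW
After move 5 (F): F=BGOY U=WYWO R=WBGR D=GRYW L=OROY
Query 1: B[3] = B
Query 2: R[3] = R
Query 3: U[2] = W
Query 4: R[2] = G
Query 5: U[1] = Y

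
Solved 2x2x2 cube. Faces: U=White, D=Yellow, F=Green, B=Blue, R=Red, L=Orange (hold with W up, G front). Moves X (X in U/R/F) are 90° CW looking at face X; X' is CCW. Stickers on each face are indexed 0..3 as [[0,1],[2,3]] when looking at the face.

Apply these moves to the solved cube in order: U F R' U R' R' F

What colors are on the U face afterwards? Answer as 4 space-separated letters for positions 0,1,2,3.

After move 1 (U): U=WWWW F=RRGG R=BBRR B=OOBB L=GGOO
After move 2 (F): F=GRGR U=WWOG R=WBWR D=RBYY L=GYOY
After move 3 (R'): R=BRWW U=WBOO F=GWGG D=RRYR B=YOBB
After move 4 (U): U=OWOB F=BRGG R=YOWW B=GYBB L=GWOY
After move 5 (R'): R=OWYW U=OBOG F=BWGB D=RRYG B=RYRB
After move 6 (R'): R=WWOY U=OROR F=BBGG D=RWYB B=GYRB
After move 7 (F): F=GBGB U=ORYW R=OWRY D=OWYB L=GROW
Query: U face = ORYW

Answer: O R Y W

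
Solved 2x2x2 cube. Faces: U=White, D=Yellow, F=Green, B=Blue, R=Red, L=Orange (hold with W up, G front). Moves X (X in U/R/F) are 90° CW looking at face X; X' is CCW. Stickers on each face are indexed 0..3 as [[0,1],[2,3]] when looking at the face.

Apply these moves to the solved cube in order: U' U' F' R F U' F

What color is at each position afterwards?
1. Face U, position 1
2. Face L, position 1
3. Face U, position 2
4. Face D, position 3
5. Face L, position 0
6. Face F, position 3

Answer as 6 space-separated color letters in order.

Answer: W R B G R R

Derivation:
After move 1 (U'): U=WWWW F=OOGG R=GGRR B=RRBB L=BBOO
After move 2 (U'): U=WWWW F=BBGG R=OORR B=GGBB L=RROO
After move 3 (F'): F=BGBG U=WWOR R=YOYR D=ROYY L=RWOW
After move 4 (R): R=YYRO U=WGOG F=BOBY D=RBYG B=RGWB
After move 5 (F): F=BBYO U=WGWW R=OYGO D=RYYG L=RROB
After move 6 (U'): U=GWWW F=RRYO R=BBGO B=OYWB L=RGOB
After move 7 (F): F=YROR U=GWBG R=WBWO D=GBYG L=RROY
Query 1: U[1] = W
Query 2: L[1] = R
Query 3: U[2] = B
Query 4: D[3] = G
Query 5: L[0] = R
Query 6: F[3] = R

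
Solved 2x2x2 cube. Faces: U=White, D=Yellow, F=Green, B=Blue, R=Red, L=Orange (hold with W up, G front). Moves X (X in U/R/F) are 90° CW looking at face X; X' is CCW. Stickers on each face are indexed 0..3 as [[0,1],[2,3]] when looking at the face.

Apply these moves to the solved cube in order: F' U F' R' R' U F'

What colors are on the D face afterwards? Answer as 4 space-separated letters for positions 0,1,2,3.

Answer: B R Y Y

Derivation:
After move 1 (F'): F=GGGG U=WWRR R=YRYR D=OOYY L=OWOW
After move 2 (U): U=RWRW F=YRGG R=BBYR B=OWBB L=GGOW
After move 3 (F'): F=RGYG U=RWBY R=OBOR D=GWYY L=GWOR
After move 4 (R'): R=BROO U=RBBO F=RWYY D=GGYG B=YWWB
After move 5 (R'): R=ROBO U=RWBY F=RBYO D=GWYY B=GWGB
After move 6 (U): U=BRYW F=ROYO R=GWBO B=GWGB L=RBOR
After move 7 (F'): F=OORY U=BRGB R=WWGO D=BRYY L=RWOY
Query: D face = BRYY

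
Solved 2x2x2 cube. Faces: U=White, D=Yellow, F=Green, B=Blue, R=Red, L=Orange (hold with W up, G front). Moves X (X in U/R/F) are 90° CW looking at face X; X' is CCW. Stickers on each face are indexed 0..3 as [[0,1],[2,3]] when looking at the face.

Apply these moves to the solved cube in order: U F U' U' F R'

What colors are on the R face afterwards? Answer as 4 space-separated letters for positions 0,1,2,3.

Answer: Y R W W

Derivation:
After move 1 (U): U=WWWW F=RRGG R=BBRR B=OOBB L=GGOO
After move 2 (F): F=GRGR U=WWOG R=WBWR D=RBYY L=GYOY
After move 3 (U'): U=WGWO F=GYGR R=GRWR B=WBBB L=OOOY
After move 4 (U'): U=GOWW F=OOGR R=GYWR B=GRBB L=WBOY
After move 5 (F): F=GORO U=GOYB R=WYWR D=WGYY L=WROB
After move 6 (R'): R=YRWW U=GBYG F=GORB D=WOYO B=YRGB
Query: R face = YRWW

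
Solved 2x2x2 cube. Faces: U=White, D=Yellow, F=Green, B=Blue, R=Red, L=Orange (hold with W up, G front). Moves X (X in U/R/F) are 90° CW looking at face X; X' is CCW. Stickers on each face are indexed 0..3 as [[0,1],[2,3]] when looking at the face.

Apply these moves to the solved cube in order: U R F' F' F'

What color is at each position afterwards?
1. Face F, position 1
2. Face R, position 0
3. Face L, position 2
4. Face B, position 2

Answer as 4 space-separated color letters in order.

Answer: R W O W

Derivation:
After move 1 (U): U=WWWW F=RRGG R=BBRR B=OOBB L=GGOO
After move 2 (R): R=RBRB U=WRWG F=RYGY D=YBYO B=WOWB
After move 3 (F'): F=YYRG U=WRRR R=BBYB D=GOYO L=GGOW
After move 4 (F'): F=YGYR U=WRBY R=OBGB D=GWYO L=GROR
After move 5 (F'): F=GRYY U=WROG R=WBGB D=RRYO L=GYOB
Query 1: F[1] = R
Query 2: R[0] = W
Query 3: L[2] = O
Query 4: B[2] = W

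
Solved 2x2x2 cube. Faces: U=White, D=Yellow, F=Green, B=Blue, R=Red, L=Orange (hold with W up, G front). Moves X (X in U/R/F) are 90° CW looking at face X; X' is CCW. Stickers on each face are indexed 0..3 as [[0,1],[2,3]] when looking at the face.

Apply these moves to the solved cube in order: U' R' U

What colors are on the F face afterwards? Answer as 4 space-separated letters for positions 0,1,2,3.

Answer: G R G W

Derivation:
After move 1 (U'): U=WWWW F=OOGG R=GGRR B=RRBB L=BBOO
After move 2 (R'): R=GRGR U=WBWR F=OWGW D=YOYG B=YRYB
After move 3 (U): U=WWRB F=GRGW R=YRGR B=BBYB L=OWOO
Query: F face = GRGW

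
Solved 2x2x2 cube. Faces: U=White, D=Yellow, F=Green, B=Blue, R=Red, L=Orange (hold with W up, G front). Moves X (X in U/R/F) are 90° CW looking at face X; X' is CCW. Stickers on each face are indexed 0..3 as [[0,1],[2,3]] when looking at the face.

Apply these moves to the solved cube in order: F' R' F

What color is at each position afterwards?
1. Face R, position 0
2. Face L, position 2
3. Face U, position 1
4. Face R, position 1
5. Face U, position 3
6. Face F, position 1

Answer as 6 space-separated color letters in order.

After move 1 (F'): F=GGGG U=WWRR R=YRYR D=OOYY L=OWOW
After move 2 (R'): R=RRYY U=WBRB F=GWGR D=OGYG B=YBOB
After move 3 (F): F=GGRW U=WBWW R=RRBY D=YRYG L=OOOG
Query 1: R[0] = R
Query 2: L[2] = O
Query 3: U[1] = B
Query 4: R[1] = R
Query 5: U[3] = W
Query 6: F[1] = G

Answer: R O B R W G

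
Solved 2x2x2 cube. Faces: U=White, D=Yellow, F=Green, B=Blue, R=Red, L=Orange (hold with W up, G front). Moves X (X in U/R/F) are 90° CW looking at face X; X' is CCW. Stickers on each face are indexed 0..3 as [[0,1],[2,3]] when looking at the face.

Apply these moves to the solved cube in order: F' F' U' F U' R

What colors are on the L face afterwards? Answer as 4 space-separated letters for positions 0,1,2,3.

Answer: O R O W

Derivation:
After move 1 (F'): F=GGGG U=WWRR R=YRYR D=OOYY L=OWOW
After move 2 (F'): F=GGGG U=WWYY R=OROR D=WWYY L=OROR
After move 3 (U'): U=WYWY F=ORGG R=GGOR B=ORBB L=BBOR
After move 4 (F): F=GOGR U=WYRB R=WGYR D=OGYY L=BWOW
After move 5 (U'): U=YBWR F=BWGR R=GOYR B=WGBB L=OROW
After move 6 (R): R=YGRO U=YWWR F=BGGY D=OBYW B=RGBB
Query: L face = OROW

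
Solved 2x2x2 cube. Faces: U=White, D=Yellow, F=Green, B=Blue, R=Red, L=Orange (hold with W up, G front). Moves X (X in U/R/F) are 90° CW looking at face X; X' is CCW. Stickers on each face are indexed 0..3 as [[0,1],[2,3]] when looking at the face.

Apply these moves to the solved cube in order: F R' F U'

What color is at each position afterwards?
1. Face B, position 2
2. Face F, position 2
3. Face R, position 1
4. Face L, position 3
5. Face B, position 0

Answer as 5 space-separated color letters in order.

Answer: R O G G O

Derivation:
After move 1 (F): F=GGGG U=WWOO R=WRWR D=RRYY L=OYOY
After move 2 (R'): R=RRWW U=WBOB F=GWGO D=RGYG B=YBRB
After move 3 (F): F=GGOW U=WBYY R=ORBW D=WRYG L=OROG
After move 4 (U'): U=BYWY F=OROW R=GGBW B=ORRB L=YBOG
Query 1: B[2] = R
Query 2: F[2] = O
Query 3: R[1] = G
Query 4: L[3] = G
Query 5: B[0] = O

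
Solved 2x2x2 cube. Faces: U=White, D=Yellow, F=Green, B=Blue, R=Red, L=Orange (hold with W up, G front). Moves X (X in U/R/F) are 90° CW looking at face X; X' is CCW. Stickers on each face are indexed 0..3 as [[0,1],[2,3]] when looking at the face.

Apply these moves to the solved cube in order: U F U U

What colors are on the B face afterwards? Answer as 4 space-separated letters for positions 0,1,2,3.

After move 1 (U): U=WWWW F=RRGG R=BBRR B=OOBB L=GGOO
After move 2 (F): F=GRGR U=WWOG R=WBWR D=RBYY L=GYOY
After move 3 (U): U=OWGW F=WBGR R=OOWR B=GYBB L=GROY
After move 4 (U): U=GOWW F=OOGR R=GYWR B=GRBB L=WBOY
Query: B face = GRBB

Answer: G R B B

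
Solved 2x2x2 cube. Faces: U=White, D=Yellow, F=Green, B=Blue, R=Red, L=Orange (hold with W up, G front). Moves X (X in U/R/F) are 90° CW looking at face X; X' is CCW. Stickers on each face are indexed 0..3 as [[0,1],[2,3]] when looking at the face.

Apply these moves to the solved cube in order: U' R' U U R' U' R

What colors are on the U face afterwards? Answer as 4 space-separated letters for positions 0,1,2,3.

After move 1 (U'): U=WWWW F=OOGG R=GGRR B=RRBB L=BBOO
After move 2 (R'): R=GRGR U=WBWR F=OWGW D=YOYG B=YRYB
After move 3 (U): U=WWRB F=GRGW R=YRGR B=BBYB L=OWOO
After move 4 (U): U=RWBW F=YRGW R=BBGR B=OWYB L=GROO
After move 5 (R'): R=BRBG U=RYBO F=YWGW D=YRYW B=GWOB
After move 6 (U'): U=YORB F=GRGW R=YWBG B=BROB L=GWOO
After move 7 (R): R=BYGW U=YRRW F=GRGW D=YOYB B=BROB
Query: U face = YRRW

Answer: Y R R W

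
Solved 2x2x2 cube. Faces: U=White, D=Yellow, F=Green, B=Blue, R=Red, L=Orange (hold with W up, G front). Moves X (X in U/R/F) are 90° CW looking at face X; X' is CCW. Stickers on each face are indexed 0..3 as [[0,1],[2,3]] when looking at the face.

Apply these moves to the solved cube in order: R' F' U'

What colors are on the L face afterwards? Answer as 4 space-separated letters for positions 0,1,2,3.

After move 1 (R'): R=RRRR U=WBWB F=GWGW D=YGYG B=YBYB
After move 2 (F'): F=WWGG U=WBRR R=GRYR D=OOYG L=OBOW
After move 3 (U'): U=BRWR F=OBGG R=WWYR B=GRYB L=YBOW
Query: L face = YBOW

Answer: Y B O W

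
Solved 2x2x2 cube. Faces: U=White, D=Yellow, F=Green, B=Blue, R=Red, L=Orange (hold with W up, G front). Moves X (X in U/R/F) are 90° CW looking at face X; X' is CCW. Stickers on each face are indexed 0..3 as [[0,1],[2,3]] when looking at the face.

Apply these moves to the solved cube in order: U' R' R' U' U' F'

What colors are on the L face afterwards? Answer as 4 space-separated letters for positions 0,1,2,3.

Answer: R W O Y

Derivation:
After move 1 (U'): U=WWWW F=OOGG R=GGRR B=RRBB L=BBOO
After move 2 (R'): R=GRGR U=WBWR F=OWGW D=YOYG B=YRYB
After move 3 (R'): R=RRGG U=WYWY F=OBGR D=YWYW B=GROB
After move 4 (U'): U=YYWW F=BBGR R=OBGG B=RROB L=GROO
After move 5 (U'): U=YWYW F=GRGR R=BBGG B=OBOB L=RROO
After move 6 (F'): F=RRGG U=YWBG R=WBYG D=ROYW L=RWOY
Query: L face = RWOY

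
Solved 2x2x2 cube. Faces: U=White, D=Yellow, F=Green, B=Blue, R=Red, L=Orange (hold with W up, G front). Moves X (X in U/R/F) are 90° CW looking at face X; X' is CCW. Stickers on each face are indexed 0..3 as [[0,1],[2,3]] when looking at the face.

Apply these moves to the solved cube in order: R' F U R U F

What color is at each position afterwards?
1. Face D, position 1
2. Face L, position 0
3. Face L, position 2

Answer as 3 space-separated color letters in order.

After move 1 (R'): R=RRRR U=WBWB F=GWGW D=YGYG B=YBYB
After move 2 (F): F=GGWW U=WBOO R=WRBR D=RRYG L=OYOG
After move 3 (U): U=OWOB F=WRWW R=YBBR B=OYYB L=GGOG
After move 4 (R): R=BYRB U=OROW F=WRWG D=RYYO B=BYWB
After move 5 (U): U=OOWR F=BYWG R=BYRB B=GGWB L=WROG
After move 6 (F): F=WBGY U=OOGR R=WYRB D=RBYO L=WROY
Query 1: D[1] = B
Query 2: L[0] = W
Query 3: L[2] = O

Answer: B W O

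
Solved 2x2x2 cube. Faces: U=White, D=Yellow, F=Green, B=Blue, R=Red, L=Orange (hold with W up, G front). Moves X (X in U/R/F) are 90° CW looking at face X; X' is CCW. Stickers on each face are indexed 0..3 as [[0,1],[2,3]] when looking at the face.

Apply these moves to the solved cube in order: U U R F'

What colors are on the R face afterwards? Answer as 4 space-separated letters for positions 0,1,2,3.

After move 1 (U): U=WWWW F=RRGG R=BBRR B=OOBB L=GGOO
After move 2 (U): U=WWWW F=BBGG R=OORR B=GGBB L=RROO
After move 3 (R): R=RORO U=WBWG F=BYGY D=YBYG B=WGWB
After move 4 (F'): F=YYBG U=WBRR R=BOYO D=ROYG L=RGOW
Query: R face = BOYO

Answer: B O Y O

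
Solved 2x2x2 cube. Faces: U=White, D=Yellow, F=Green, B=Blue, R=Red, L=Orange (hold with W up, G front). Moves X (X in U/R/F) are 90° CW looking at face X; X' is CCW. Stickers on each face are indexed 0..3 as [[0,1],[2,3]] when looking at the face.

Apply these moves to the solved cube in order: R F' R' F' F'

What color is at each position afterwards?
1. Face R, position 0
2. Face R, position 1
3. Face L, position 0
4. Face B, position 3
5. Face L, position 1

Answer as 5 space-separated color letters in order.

Answer: W R O B B

Derivation:
After move 1 (R): R=RRRR U=WGWG F=GYGY D=YBYB B=WBWB
After move 2 (F'): F=YYGG U=WGRR R=BRYR D=OOYB L=OGOW
After move 3 (R'): R=RRBY U=WWRW F=YGGR D=OYYG B=BBOB
After move 4 (F'): F=GRYG U=WWRB R=YROY D=GWYG L=OWOR
After move 5 (F'): F=RGGY U=WWYO R=WRGY D=WRYG L=OBOR
Query 1: R[0] = W
Query 2: R[1] = R
Query 3: L[0] = O
Query 4: B[3] = B
Query 5: L[1] = B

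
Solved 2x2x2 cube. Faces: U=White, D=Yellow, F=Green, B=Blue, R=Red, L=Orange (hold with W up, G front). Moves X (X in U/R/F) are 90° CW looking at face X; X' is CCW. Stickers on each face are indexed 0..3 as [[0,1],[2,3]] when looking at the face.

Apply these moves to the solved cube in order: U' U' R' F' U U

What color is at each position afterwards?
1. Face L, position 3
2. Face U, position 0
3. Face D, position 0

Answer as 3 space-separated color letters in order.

Answer: W O R

Derivation:
After move 1 (U'): U=WWWW F=OOGG R=GGRR B=RRBB L=BBOO
After move 2 (U'): U=WWWW F=BBGG R=OORR B=GGBB L=RROO
After move 3 (R'): R=OROR U=WBWG F=BWGW D=YBYG B=YGYB
After move 4 (F'): F=WWBG U=WBOO R=BRYR D=ROYG L=RGOW
After move 5 (U): U=OWOB F=BRBG R=YGYR B=RGYB L=WWOW
After move 6 (U): U=OOBW F=YGBG R=RGYR B=WWYB L=BROW
Query 1: L[3] = W
Query 2: U[0] = O
Query 3: D[0] = R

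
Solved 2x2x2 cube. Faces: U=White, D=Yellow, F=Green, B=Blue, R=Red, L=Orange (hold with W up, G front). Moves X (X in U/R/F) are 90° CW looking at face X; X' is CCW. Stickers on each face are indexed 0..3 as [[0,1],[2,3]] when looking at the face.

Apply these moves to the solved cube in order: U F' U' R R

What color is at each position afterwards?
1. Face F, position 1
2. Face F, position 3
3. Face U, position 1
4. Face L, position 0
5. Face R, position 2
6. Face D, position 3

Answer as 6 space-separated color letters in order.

After move 1 (U): U=WWWW F=RRGG R=BBRR B=OOBB L=GGOO
After move 2 (F'): F=RGRG U=WWBR R=YBYR D=GOYY L=GWOW
After move 3 (U'): U=WRWB F=GWRG R=RGYR B=YBBB L=OOOW
After move 4 (R): R=YRRG U=WWWG F=GORY D=GBYY B=BBRB
After move 5 (R): R=RYGR U=WOWY F=GBRY D=GRYB B=GBWB
Query 1: F[1] = B
Query 2: F[3] = Y
Query 3: U[1] = O
Query 4: L[0] = O
Query 5: R[2] = G
Query 6: D[3] = B

Answer: B Y O O G B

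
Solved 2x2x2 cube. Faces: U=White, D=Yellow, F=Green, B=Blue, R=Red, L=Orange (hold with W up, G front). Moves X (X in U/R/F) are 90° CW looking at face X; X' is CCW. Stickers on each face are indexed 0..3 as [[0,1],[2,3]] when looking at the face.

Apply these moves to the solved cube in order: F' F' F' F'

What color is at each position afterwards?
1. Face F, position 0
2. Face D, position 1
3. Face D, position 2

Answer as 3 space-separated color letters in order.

After move 1 (F'): F=GGGG U=WWRR R=YRYR D=OOYY L=OWOW
After move 2 (F'): F=GGGG U=WWYY R=OROR D=WWYY L=OROR
After move 3 (F'): F=GGGG U=WWOO R=WRWR D=RRYY L=OYOY
After move 4 (F'): F=GGGG U=WWWW R=RRRR D=YYYY L=OOOO
Query 1: F[0] = G
Query 2: D[1] = Y
Query 3: D[2] = Y

Answer: G Y Y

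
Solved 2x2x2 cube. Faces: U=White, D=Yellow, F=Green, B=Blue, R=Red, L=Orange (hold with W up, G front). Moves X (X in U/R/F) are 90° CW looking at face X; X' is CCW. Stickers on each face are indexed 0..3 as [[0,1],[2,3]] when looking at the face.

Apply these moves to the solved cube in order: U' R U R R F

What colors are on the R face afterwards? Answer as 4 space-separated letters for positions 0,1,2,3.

Answer: G R R W

Derivation:
After move 1 (U'): U=WWWW F=OOGG R=GGRR B=RRBB L=BBOO
After move 2 (R): R=RGRG U=WOWG F=OYGY D=YBYR B=WRWB
After move 3 (U): U=WWGO F=RGGY R=WRRG B=BBWB L=OYOO
After move 4 (R): R=RWGR U=WGGY F=RBGR D=YWYB B=OBWB
After move 5 (R): R=GRRW U=WBGR F=RWGB D=YWYO B=YBGB
After move 6 (F): F=GRBW U=WBOY R=GRRW D=RGYO L=OYOW
Query: R face = GRRW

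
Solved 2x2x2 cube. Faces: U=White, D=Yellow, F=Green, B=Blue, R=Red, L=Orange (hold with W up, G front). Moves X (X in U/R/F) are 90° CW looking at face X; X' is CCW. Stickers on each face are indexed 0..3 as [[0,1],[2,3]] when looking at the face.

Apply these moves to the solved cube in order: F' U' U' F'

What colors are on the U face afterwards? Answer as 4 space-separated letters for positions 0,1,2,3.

After move 1 (F'): F=GGGG U=WWRR R=YRYR D=OOYY L=OWOW
After move 2 (U'): U=WRWR F=OWGG R=GGYR B=YRBB L=BBOW
After move 3 (U'): U=RRWW F=BBGG R=OWYR B=GGBB L=YROW
After move 4 (F'): F=BGBG U=RROY R=OWOR D=RWYY L=YWOW
Query: U face = RROY

Answer: R R O Y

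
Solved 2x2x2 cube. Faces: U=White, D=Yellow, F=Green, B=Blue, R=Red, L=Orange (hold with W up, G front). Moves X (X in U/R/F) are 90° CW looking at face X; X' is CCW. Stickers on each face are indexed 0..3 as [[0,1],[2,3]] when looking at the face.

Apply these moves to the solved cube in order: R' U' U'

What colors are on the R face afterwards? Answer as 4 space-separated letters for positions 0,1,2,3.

Answer: O O R R

Derivation:
After move 1 (R'): R=RRRR U=WBWB F=GWGW D=YGYG B=YBYB
After move 2 (U'): U=BBWW F=OOGW R=GWRR B=RRYB L=YBOO
After move 3 (U'): U=BWBW F=YBGW R=OORR B=GWYB L=RROO
Query: R face = OORR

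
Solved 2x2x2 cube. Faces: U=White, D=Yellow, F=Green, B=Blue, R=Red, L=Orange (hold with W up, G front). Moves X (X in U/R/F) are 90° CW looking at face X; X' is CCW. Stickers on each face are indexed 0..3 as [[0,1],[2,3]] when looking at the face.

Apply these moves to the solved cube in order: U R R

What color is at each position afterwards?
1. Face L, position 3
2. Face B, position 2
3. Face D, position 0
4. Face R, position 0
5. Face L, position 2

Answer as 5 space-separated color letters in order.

Answer: O R Y R O

Derivation:
After move 1 (U): U=WWWW F=RRGG R=BBRR B=OOBB L=GGOO
After move 2 (R): R=RBRB U=WRWG F=RYGY D=YBYO B=WOWB
After move 3 (R): R=RRBB U=WYWY F=RBGO D=YWYW B=GORB
Query 1: L[3] = O
Query 2: B[2] = R
Query 3: D[0] = Y
Query 4: R[0] = R
Query 5: L[2] = O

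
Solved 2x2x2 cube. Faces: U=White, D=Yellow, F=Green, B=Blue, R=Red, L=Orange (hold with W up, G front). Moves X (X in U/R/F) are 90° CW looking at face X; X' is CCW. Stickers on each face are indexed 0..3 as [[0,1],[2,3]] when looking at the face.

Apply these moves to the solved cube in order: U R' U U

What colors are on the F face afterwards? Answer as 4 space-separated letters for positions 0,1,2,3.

Answer: Y O G W

Derivation:
After move 1 (U): U=WWWW F=RRGG R=BBRR B=OOBB L=GGOO
After move 2 (R'): R=BRBR U=WBWO F=RWGW D=YRYG B=YOYB
After move 3 (U): U=WWOB F=BRGW R=YOBR B=GGYB L=RWOO
After move 4 (U): U=OWBW F=YOGW R=GGBR B=RWYB L=BROO
Query: F face = YOGW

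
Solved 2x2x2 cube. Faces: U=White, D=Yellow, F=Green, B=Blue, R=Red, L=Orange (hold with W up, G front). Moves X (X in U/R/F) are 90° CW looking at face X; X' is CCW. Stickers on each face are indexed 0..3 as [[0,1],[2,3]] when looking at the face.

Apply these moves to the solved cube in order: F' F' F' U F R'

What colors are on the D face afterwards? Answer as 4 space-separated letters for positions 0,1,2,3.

Answer: W W Y R

Derivation:
After move 1 (F'): F=GGGG U=WWRR R=YRYR D=OOYY L=OWOW
After move 2 (F'): F=GGGG U=WWYY R=OROR D=WWYY L=OROR
After move 3 (F'): F=GGGG U=WWOO R=WRWR D=RRYY L=OYOY
After move 4 (U): U=OWOW F=WRGG R=BBWR B=OYBB L=GGOY
After move 5 (F): F=GWGR U=OWYG R=OBWR D=WBYY L=GROR
After move 6 (R'): R=BROW U=OBYO F=GWGG D=WWYR B=YYBB
Query: D face = WWYR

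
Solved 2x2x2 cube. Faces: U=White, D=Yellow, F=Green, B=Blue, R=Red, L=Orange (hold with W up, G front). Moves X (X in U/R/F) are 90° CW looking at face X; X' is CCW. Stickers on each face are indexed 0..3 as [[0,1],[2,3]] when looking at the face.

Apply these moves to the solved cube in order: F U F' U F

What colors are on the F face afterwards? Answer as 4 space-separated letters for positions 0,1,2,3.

After move 1 (F): F=GGGG U=WWOO R=WRWR D=RRYY L=OYOY
After move 2 (U): U=OWOW F=WRGG R=BBWR B=OYBB L=GGOY
After move 3 (F'): F=RGWG U=OWBW R=RBRR D=GYYY L=GWOO
After move 4 (U): U=BOWW F=RBWG R=OYRR B=GWBB L=RGOO
After move 5 (F): F=WRGB U=BOOG R=WYWR D=ROYY L=RGOY
Query: F face = WRGB

Answer: W R G B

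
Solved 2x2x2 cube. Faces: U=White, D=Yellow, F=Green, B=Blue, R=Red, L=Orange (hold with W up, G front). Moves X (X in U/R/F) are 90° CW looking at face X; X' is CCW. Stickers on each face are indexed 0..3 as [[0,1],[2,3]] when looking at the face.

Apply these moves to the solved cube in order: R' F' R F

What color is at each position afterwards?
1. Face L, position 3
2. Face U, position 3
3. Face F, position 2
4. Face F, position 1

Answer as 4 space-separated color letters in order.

After move 1 (R'): R=RRRR U=WBWB F=GWGW D=YGYG B=YBYB
After move 2 (F'): F=WWGG U=WBRR R=GRYR D=OOYG L=OBOW
After move 3 (R): R=YGRR U=WWRG F=WOGG D=OYYY B=RBBB
After move 4 (F): F=GWGO U=WWWB R=RGGR D=RYYY L=OOOY
Query 1: L[3] = Y
Query 2: U[3] = B
Query 3: F[2] = G
Query 4: F[1] = W

Answer: Y B G W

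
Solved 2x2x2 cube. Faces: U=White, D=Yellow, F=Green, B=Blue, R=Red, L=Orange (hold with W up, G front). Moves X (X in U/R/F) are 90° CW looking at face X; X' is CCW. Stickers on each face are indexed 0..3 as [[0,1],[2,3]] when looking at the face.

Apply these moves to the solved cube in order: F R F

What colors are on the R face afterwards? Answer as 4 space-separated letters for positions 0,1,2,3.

Answer: O W G R

Derivation:
After move 1 (F): F=GGGG U=WWOO R=WRWR D=RRYY L=OYOY
After move 2 (R): R=WWRR U=WGOG F=GRGY D=RBYB B=OBWB
After move 3 (F): F=GGYR U=WGYY R=OWGR D=RWYB L=OROB
Query: R face = OWGR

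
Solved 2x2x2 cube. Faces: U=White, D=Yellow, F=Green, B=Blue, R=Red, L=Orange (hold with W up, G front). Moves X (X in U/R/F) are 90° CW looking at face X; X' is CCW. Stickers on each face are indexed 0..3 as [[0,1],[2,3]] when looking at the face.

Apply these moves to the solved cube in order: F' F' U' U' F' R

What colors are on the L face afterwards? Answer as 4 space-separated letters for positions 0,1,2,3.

Answer: O W O W

Derivation:
After move 1 (F'): F=GGGG U=WWRR R=YRYR D=OOYY L=OWOW
After move 2 (F'): F=GGGG U=WWYY R=OROR D=WWYY L=OROR
After move 3 (U'): U=WYWY F=ORGG R=GGOR B=ORBB L=BBOR
After move 4 (U'): U=YYWW F=BBGG R=OROR B=GGBB L=OROR
After move 5 (F'): F=BGBG U=YYOO R=WRWR D=RRYY L=OWOW
After move 6 (R): R=WWRR U=YGOG F=BRBY D=RBYG B=OGYB
Query: L face = OWOW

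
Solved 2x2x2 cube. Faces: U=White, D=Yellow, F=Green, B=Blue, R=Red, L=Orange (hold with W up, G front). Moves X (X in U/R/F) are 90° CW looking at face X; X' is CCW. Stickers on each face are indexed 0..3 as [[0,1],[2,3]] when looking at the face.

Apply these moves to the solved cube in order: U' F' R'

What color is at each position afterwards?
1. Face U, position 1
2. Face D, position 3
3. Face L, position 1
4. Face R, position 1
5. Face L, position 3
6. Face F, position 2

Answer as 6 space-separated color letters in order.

After move 1 (U'): U=WWWW F=OOGG R=GGRR B=RRBB L=BBOO
After move 2 (F'): F=OGOG U=WWGR R=YGYR D=BOYY L=BWOW
After move 3 (R'): R=GRYY U=WBGR F=OWOR D=BGYG B=YROB
Query 1: U[1] = B
Query 2: D[3] = G
Query 3: L[1] = W
Query 4: R[1] = R
Query 5: L[3] = W
Query 6: F[2] = O

Answer: B G W R W O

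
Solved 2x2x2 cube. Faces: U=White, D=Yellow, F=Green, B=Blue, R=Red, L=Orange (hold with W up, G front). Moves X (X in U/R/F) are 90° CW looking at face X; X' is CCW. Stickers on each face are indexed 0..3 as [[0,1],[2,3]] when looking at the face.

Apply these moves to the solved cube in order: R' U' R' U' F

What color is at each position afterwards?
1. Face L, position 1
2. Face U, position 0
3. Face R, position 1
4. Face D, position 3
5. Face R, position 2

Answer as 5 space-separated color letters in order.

Answer: Y Y B W W

Derivation:
After move 1 (R'): R=RRRR U=WBWB F=GWGW D=YGYG B=YBYB
After move 2 (U'): U=BBWW F=OOGW R=GWRR B=RRYB L=YBOO
After move 3 (R'): R=WRGR U=BYWR F=OBGW D=YOYW B=GRGB
After move 4 (U'): U=YRBW F=YBGW R=OBGR B=WRGB L=GROO
After move 5 (F): F=GYWB U=YROR R=BBWR D=GOYW L=GYOO
Query 1: L[1] = Y
Query 2: U[0] = Y
Query 3: R[1] = B
Query 4: D[3] = W
Query 5: R[2] = W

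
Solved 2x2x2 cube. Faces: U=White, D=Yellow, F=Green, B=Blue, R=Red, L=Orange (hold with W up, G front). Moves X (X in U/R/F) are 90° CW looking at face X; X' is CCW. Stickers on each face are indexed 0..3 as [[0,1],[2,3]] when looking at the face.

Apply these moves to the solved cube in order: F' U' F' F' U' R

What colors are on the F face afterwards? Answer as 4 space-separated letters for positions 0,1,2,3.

Answer: B W W Y

Derivation:
After move 1 (F'): F=GGGG U=WWRR R=YRYR D=OOYY L=OWOW
After move 2 (U'): U=WRWR F=OWGG R=GGYR B=YRBB L=BBOW
After move 3 (F'): F=WGOG U=WRGY R=OGOR D=BWYY L=BROW
After move 4 (F'): F=GGWO U=WROO R=WGBR D=RWYY L=BYOG
After move 5 (U'): U=ROWO F=BYWO R=GGBR B=WGBB L=YROG
After move 6 (R): R=BGRG U=RYWO F=BWWY D=RBYW B=OGOB
Query: F face = BWWY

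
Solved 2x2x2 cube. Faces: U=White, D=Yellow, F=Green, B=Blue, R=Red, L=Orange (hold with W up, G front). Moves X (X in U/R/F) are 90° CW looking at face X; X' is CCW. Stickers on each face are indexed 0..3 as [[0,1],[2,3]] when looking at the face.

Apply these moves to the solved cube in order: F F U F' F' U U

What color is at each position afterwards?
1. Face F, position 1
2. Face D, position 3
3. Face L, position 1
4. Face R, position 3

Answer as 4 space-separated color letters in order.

Answer: R Y B R

Derivation:
After move 1 (F): F=GGGG U=WWOO R=WRWR D=RRYY L=OYOY
After move 2 (F): F=GGGG U=WWYY R=OROR D=WWYY L=OROR
After move 3 (U): U=YWYW F=ORGG R=BBOR B=ORBB L=GGOR
After move 4 (F'): F=RGOG U=YWBO R=WBWR D=GRYY L=GWOY
After move 5 (F'): F=GGRO U=YWWW R=RBGR D=WYYY L=GOOB
After move 6 (U): U=WYWW F=RBRO R=ORGR B=GOBB L=GGOB
After move 7 (U): U=WWWY F=ORRO R=GOGR B=GGBB L=RBOB
Query 1: F[1] = R
Query 2: D[3] = Y
Query 3: L[1] = B
Query 4: R[3] = R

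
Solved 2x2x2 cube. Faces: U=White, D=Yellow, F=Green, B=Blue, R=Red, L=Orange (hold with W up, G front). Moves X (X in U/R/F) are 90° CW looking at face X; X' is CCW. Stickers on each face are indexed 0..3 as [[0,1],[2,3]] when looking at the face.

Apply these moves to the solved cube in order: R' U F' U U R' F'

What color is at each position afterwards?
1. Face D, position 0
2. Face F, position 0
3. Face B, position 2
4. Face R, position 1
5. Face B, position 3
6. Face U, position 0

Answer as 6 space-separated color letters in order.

After move 1 (R'): R=RRRR U=WBWB F=GWGW D=YGYG B=YBYB
After move 2 (U): U=WWBB F=RRGW R=YBRR B=OOYB L=GWOO
After move 3 (F'): F=RWRG U=WWYR R=GBYR D=WOYG L=GBOB
After move 4 (U): U=YWRW F=GBRG R=OOYR B=GBYB L=RWOB
After move 5 (U): U=RYWW F=OORG R=GBYR B=RWYB L=GBOB
After move 6 (R'): R=BRGY U=RYWR F=OYRW D=WOYG B=GWOB
After move 7 (F'): F=YWOR U=RYBG R=ORWY D=BBYG L=GROW
Query 1: D[0] = B
Query 2: F[0] = Y
Query 3: B[2] = O
Query 4: R[1] = R
Query 5: B[3] = B
Query 6: U[0] = R

Answer: B Y O R B R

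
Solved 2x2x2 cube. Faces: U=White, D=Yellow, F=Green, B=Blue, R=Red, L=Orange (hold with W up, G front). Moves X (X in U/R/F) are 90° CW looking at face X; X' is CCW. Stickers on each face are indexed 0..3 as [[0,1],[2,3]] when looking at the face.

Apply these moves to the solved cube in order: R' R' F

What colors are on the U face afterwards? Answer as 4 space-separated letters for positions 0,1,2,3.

Answer: W Y O O

Derivation:
After move 1 (R'): R=RRRR U=WBWB F=GWGW D=YGYG B=YBYB
After move 2 (R'): R=RRRR U=WYWY F=GBGB D=YWYW B=GBGB
After move 3 (F): F=GGBB U=WYOO R=WRYR D=RRYW L=OYOW
Query: U face = WYOO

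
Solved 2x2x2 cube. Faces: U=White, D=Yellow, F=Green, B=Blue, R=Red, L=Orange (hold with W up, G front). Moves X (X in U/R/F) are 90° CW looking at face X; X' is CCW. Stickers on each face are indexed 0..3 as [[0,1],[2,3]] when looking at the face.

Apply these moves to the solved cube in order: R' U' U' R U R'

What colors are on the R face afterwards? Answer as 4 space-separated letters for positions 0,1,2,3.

Answer: W O W R

Derivation:
After move 1 (R'): R=RRRR U=WBWB F=GWGW D=YGYG B=YBYB
After move 2 (U'): U=BBWW F=OOGW R=GWRR B=RRYB L=YBOO
After move 3 (U'): U=BWBW F=YBGW R=OORR B=GWYB L=RROO
After move 4 (R): R=RORO U=BBBW F=YGGG D=YYYG B=WWWB
After move 5 (U): U=BBWB F=ROGG R=WWRO B=RRWB L=YGOO
After move 6 (R'): R=WOWR U=BWWR F=RBGB D=YOYG B=GRYB
Query: R face = WOWR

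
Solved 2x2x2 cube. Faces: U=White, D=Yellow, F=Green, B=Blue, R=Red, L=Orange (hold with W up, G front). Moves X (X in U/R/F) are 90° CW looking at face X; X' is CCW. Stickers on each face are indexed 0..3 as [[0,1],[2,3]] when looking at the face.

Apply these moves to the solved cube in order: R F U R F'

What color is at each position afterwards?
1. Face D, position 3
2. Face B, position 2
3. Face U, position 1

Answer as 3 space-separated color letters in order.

After move 1 (R): R=RRRR U=WGWG F=GYGY D=YBYB B=WBWB
After move 2 (F): F=GGYY U=WGOO R=WRGR D=RRYB L=OYOB
After move 3 (U): U=OWOG F=WRYY R=WBGR B=OYWB L=GGOB
After move 4 (R): R=GWRB U=OROY F=WRYB D=RWYO B=GYWB
After move 5 (F'): F=RBWY U=ORGR R=WWRB D=GBYO L=GYOO
Query 1: D[3] = O
Query 2: B[2] = W
Query 3: U[1] = R

Answer: O W R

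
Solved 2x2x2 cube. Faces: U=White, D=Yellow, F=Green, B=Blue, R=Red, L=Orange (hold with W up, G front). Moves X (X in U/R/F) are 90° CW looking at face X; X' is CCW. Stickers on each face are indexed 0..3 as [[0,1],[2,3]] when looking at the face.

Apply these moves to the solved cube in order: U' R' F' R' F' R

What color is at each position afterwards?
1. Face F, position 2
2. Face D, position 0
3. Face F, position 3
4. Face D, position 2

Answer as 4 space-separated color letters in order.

After move 1 (U'): U=WWWW F=OOGG R=GGRR B=RRBB L=BBOO
After move 2 (R'): R=GRGR U=WBWR F=OWGW D=YOYG B=YRYB
After move 3 (F'): F=WWOG U=WBGG R=ORYR D=BOYG L=BROW
After move 4 (R'): R=RROY U=WYGY F=WBOG D=BWYG B=GROB
After move 5 (F'): F=BGWO U=WYRO R=WRBY D=RWYG L=BYOG
After move 6 (R): R=BWYR U=WGRO F=BWWG D=ROYG B=ORYB
Query 1: F[2] = W
Query 2: D[0] = R
Query 3: F[3] = G
Query 4: D[2] = Y

Answer: W R G Y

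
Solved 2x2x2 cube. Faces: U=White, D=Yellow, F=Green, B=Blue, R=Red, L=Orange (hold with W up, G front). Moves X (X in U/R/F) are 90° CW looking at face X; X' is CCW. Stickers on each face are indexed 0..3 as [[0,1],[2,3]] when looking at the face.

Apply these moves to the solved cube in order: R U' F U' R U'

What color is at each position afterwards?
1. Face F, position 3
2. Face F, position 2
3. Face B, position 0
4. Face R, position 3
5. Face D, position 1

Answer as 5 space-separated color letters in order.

Answer: B Y W O W

Derivation:
After move 1 (R): R=RRRR U=WGWG F=GYGY D=YBYB B=WBWB
After move 2 (U'): U=GGWW F=OOGY R=GYRR B=RRWB L=WBOO
After move 3 (F): F=GOYO U=GGOB R=WYWR D=RGYB L=WYOB
After move 4 (U'): U=GBGO F=WYYO R=GOWR B=WYWB L=RROB
After move 5 (R): R=WGRO U=GYGO F=WGYB D=RWYW B=OYBB
After move 6 (U'): U=YOGG F=RRYB R=WGRO B=WGBB L=OYOB
Query 1: F[3] = B
Query 2: F[2] = Y
Query 3: B[0] = W
Query 4: R[3] = O
Query 5: D[1] = W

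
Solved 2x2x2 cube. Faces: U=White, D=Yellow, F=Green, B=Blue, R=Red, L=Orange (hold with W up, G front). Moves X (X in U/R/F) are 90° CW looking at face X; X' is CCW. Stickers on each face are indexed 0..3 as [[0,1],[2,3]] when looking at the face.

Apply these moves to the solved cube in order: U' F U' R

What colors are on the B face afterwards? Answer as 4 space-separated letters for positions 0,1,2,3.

Answer: O G B B

Derivation:
After move 1 (U'): U=WWWW F=OOGG R=GGRR B=RRBB L=BBOO
After move 2 (F): F=GOGO U=WWOB R=WGWR D=RGYY L=BYOY
After move 3 (U'): U=WBWO F=BYGO R=GOWR B=WGBB L=RROY
After move 4 (R): R=WGRO U=WYWO F=BGGY D=RBYW B=OGBB
Query: B face = OGBB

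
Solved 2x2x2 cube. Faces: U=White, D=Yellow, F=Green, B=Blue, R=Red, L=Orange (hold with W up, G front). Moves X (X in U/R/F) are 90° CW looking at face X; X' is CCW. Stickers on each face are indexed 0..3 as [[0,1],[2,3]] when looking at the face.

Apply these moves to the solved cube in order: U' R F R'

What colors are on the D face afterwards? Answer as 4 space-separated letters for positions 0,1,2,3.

Answer: R O Y Y

Derivation:
After move 1 (U'): U=WWWW F=OOGG R=GGRR B=RRBB L=BBOO
After move 2 (R): R=RGRG U=WOWG F=OYGY D=YBYR B=WRWB
After move 3 (F): F=GOYY U=WOOB R=WGGG D=RRYR L=BYOB
After move 4 (R'): R=GGWG U=WWOW F=GOYB D=ROYY B=RRRB
Query: D face = ROYY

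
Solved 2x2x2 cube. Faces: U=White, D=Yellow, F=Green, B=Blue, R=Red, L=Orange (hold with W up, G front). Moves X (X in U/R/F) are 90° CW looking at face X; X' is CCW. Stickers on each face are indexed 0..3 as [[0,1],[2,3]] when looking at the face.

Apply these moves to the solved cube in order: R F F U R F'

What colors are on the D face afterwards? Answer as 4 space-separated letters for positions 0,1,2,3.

Answer: G R Y O

Derivation:
After move 1 (R): R=RRRR U=WGWG F=GYGY D=YBYB B=WBWB
After move 2 (F): F=GGYY U=WGOO R=WRGR D=RRYB L=OYOB
After move 3 (F): F=YGYG U=WGBY R=OROR D=GWYB L=OROR
After move 4 (U): U=BWYG F=ORYG R=WBOR B=ORWB L=YGOR
After move 5 (R): R=OWRB U=BRYG F=OWYB D=GWYO B=GRWB
After move 6 (F'): F=WBOY U=BROR R=WWGB D=GRYO L=YGOY
Query: D face = GRYO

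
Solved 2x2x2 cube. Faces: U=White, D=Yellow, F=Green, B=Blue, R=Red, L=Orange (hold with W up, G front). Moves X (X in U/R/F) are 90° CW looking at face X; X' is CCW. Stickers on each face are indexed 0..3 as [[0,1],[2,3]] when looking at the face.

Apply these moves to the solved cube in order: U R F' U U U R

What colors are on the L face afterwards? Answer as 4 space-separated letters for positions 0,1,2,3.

After move 1 (U): U=WWWW F=RRGG R=BBRR B=OOBB L=GGOO
After move 2 (R): R=RBRB U=WRWG F=RYGY D=YBYO B=WOWB
After move 3 (F'): F=YYRG U=WRRR R=BBYB D=GOYO L=GGOW
After move 4 (U): U=RWRR F=BBRG R=WOYB B=GGWB L=YYOW
After move 5 (U): U=RRRW F=WORG R=GGYB B=YYWB L=BBOW
After move 6 (U): U=RRWR F=GGRG R=YYYB B=BBWB L=WOOW
After move 7 (R): R=YYBY U=RGWG F=GORO D=GWYB B=RBRB
Query: L face = WOOW

Answer: W O O W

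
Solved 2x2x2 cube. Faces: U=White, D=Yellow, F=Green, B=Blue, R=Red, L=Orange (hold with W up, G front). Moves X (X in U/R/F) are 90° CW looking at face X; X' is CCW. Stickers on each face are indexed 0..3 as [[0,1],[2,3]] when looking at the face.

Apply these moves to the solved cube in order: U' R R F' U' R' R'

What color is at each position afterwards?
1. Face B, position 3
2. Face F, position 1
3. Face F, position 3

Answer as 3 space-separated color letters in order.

Answer: B O W

Derivation:
After move 1 (U'): U=WWWW F=OOGG R=GGRR B=RRBB L=BBOO
After move 2 (R): R=RGRG U=WOWG F=OYGY D=YBYR B=WRWB
After move 3 (R): R=RRGG U=WYWY F=OBGR D=YWYW B=GROB
After move 4 (F'): F=BROG U=WYRG R=WRYG D=BOYW L=BYOW
After move 5 (U'): U=YGWR F=BYOG R=BRYG B=WROB L=GROW
After move 6 (R'): R=RGBY U=YOWW F=BGOR D=BYYG B=WROB
After move 7 (R'): R=GYRB U=YOWW F=BOOW D=BGYR B=GRYB
Query 1: B[3] = B
Query 2: F[1] = O
Query 3: F[3] = W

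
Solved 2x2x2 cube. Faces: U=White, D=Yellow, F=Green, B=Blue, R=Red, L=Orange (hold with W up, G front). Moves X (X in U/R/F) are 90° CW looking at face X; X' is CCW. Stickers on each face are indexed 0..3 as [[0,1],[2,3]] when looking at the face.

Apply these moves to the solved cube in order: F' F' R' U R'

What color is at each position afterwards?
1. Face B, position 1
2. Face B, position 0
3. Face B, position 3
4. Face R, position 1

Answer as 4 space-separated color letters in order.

Answer: R G B O

Derivation:
After move 1 (F'): F=GGGG U=WWRR R=YRYR D=OOYY L=OWOW
After move 2 (F'): F=GGGG U=WWYY R=OROR D=WWYY L=OROR
After move 3 (R'): R=RROO U=WBYB F=GWGY D=WGYG B=YBWB
After move 4 (U): U=YWBB F=RRGY R=YBOO B=ORWB L=GWOR
After move 5 (R'): R=BOYO U=YWBO F=RWGB D=WRYY B=GRGB
Query 1: B[1] = R
Query 2: B[0] = G
Query 3: B[3] = B
Query 4: R[1] = O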